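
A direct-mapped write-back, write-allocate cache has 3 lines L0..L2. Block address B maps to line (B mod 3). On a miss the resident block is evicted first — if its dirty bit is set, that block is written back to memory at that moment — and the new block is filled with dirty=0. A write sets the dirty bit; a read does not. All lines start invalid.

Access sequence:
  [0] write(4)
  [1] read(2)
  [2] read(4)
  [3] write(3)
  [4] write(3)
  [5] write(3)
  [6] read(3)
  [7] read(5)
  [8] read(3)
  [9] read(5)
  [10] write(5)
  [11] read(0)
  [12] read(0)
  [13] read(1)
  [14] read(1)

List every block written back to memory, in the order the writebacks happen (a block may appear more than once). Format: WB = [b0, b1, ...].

0: W B4 → L1 miss [D]
1: R B2 → L2 miss [-]
2: R B4 → L1 hit [D]
3: W B3 → L0 miss [D]
4: W B3 → L0 hit [D]
5: W B3 → L0 hit [D]
6: R B3 → L0 hit [D]
7: R B5 → L2 miss [-]
8: R B3 → L0 hit [D]
9: R B5 → L2 hit [-]
10: W B5 → L2 hit [D]
11: R B0 → L0 miss wb→B3 [-]
12: R B0 → L0 hit [-]
13: R B1 → L1 miss wb→B4 [-]
14: R B1 → L1 hit [-]

WB = [3, 4]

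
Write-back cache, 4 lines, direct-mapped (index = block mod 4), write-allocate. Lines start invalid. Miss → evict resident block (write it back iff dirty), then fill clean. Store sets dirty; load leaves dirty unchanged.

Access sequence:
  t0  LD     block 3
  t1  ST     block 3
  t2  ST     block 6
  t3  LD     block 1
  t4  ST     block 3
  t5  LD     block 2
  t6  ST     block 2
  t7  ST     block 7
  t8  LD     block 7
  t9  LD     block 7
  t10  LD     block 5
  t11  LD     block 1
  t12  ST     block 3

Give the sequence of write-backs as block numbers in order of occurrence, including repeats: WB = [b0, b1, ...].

0: R B3 -> L3 miss  d=-]
1: W B3 -> L3 hit  d=D]
2: W B6 -> L2 miss  d=D]
3: R B1 -> L1 miss  d=-]
4: W B3 -> L3 hit  d=D]
5: R B2 -> L2 miss wb->B6  d=-]
6: W B2 -> L2 hit  d=D]
7: W B7 -> L3 miss wb->B3  d=D]
8: R B7 -> L3 hit  d=D]
9: R B7 -> L3 hit  d=D]
10: R B5 -> L1 miss  d=-]
11: R B1 -> L1 miss  d=-]
12: W B3 -> L3 miss wb->B7  d=D]

WB = [6, 3, 7]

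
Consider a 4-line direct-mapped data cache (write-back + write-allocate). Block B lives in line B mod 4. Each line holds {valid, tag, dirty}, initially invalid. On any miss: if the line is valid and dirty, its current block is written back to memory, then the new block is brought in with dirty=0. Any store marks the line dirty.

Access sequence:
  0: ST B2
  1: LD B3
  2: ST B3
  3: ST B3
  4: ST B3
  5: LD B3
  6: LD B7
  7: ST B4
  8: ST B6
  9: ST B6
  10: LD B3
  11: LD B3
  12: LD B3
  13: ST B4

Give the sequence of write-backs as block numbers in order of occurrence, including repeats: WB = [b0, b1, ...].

WB = [3, 2]

0: W B2 -> L2 miss  d=D]
1: R B3 -> L3 miss  d=-]
2: W B3 -> L3 hit  d=D]
3: W B3 -> L3 hit  d=D]
4: W B3 -> L3 hit  d=D]
5: R B3 -> L3 hit  d=D]
6: R B7 -> L3 miss wb->B3  d=-]
7: W B4 -> L0 miss  d=D]
8: W B6 -> L2 miss wb->B2  d=D]
9: W B6 -> L2 hit  d=D]
10: R B3 -> L3 miss  d=-]
11: R B3 -> L3 hit  d=-]
12: R B3 -> L3 hit  d=-]
13: W B4 -> L0 hit  d=D]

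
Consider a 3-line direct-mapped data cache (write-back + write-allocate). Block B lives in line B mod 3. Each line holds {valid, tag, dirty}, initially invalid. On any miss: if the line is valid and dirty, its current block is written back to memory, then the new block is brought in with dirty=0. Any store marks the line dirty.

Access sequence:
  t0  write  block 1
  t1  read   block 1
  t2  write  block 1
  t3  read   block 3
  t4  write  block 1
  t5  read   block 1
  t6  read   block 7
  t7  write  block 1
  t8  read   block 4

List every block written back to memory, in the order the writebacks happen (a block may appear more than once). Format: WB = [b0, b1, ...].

  0 | W B1 → L1 miss [D]
  1 | R B1 → L1 hit [D]
  2 | W B1 → L1 hit [D]
  3 | R B3 → L0 miss [-]
  4 | W B1 → L1 hit [D]
  5 | R B1 → L1 hit [D]
  6 | R B7 → L1 miss wb→B1 [-]
  7 | W B1 → L1 miss [D]
  8 | R B4 → L1 miss wb→B1 [-]

WB = [1, 1]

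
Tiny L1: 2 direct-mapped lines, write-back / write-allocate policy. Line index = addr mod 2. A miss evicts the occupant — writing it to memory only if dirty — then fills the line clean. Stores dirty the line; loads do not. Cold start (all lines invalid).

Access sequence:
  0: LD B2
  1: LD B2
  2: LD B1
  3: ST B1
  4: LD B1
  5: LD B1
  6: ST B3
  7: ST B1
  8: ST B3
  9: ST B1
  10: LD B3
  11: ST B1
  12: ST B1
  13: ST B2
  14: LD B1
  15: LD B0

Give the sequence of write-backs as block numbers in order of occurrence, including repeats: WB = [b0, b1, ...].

WB = [1, 3, 1, 3, 1, 2]

0: R B2 -> L0 miss  d=-]
1: R B2 -> L0 hit  d=-]
2: R B1 -> L1 miss  d=-]
3: W B1 -> L1 hit  d=D]
4: R B1 -> L1 hit  d=D]
5: R B1 -> L1 hit  d=D]
6: W B3 -> L1 miss wb->B1  d=D]
7: W B1 -> L1 miss wb->B3  d=D]
8: W B3 -> L1 miss wb->B1  d=D]
9: W B1 -> L1 miss wb->B3  d=D]
10: R B3 -> L1 miss wb->B1  d=-]
11: W B1 -> L1 miss  d=D]
12: W B1 -> L1 hit  d=D]
13: W B2 -> L0 hit  d=D]
14: R B1 -> L1 hit  d=D]
15: R B0 -> L0 miss wb->B2  d=-]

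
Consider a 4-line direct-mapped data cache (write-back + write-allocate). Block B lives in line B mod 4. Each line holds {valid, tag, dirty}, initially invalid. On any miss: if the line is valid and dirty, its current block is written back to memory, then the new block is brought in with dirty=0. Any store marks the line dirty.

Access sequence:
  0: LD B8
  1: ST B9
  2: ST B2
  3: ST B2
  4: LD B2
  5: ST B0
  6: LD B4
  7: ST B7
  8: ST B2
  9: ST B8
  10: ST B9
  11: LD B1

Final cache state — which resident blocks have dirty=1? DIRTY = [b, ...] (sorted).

0: R B8 → L0 miss [-]
1: W B9 → L1 miss [D]
2: W B2 → L2 miss [D]
3: W B2 → L2 hit [D]
4: R B2 → L2 hit [D]
5: W B0 → L0 miss [D]
6: R B4 → L0 miss wb→B0 [-]
7: W B7 → L3 miss [D]
8: W B2 → L2 hit [D]
9: W B8 → L0 miss [D]
10: W B9 → L1 hit [D]
11: R B1 → L1 miss wb→B9 [-]

DIRTY = [2, 7, 8]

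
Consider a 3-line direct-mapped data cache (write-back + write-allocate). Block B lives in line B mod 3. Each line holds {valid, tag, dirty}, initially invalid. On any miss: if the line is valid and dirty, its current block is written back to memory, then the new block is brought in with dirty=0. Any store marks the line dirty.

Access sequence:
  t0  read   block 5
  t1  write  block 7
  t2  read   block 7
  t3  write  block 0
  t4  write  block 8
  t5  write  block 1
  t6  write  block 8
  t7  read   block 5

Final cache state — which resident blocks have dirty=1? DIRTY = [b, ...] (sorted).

0: R B5 → L2 miss [-]
1: W B7 → L1 miss [D]
2: R B7 → L1 hit [D]
3: W B0 → L0 miss [D]
4: W B8 → L2 miss [D]
5: W B1 → L1 miss wb→B7 [D]
6: W B8 → L2 hit [D]
7: R B5 → L2 miss wb→B8 [-]

DIRTY = [0, 1]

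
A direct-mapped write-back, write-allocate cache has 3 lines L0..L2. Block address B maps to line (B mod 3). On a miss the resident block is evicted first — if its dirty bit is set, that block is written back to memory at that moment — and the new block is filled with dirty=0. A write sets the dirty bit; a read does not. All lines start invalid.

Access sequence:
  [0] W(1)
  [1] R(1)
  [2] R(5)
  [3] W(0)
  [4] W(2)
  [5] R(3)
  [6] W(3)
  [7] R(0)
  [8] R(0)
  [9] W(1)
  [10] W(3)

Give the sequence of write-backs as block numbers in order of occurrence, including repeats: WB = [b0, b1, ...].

WB = [0, 3]

0: W B1 → L1 miss [D]
1: R B1 → L1 hit [D]
2: R B5 → L2 miss [-]
3: W B0 → L0 miss [D]
4: W B2 → L2 miss [D]
5: R B3 → L0 miss wb→B0 [-]
6: W B3 → L0 hit [D]
7: R B0 → L0 miss wb→B3 [-]
8: R B0 → L0 hit [-]
9: W B1 → L1 hit [D]
10: W B3 → L0 miss [D]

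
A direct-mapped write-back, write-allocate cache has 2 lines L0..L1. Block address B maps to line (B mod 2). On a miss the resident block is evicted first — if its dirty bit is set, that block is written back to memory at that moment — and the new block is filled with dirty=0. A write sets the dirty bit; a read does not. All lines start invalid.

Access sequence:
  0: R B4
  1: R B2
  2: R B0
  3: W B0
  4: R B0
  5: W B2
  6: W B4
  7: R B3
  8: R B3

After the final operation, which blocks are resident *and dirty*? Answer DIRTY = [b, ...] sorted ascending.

DIRTY = [4]

0: R B4 -> L0 miss  d=-]
1: R B2 -> L0 miss  d=-]
2: R B0 -> L0 miss  d=-]
3: W B0 -> L0 hit  d=D]
4: R B0 -> L0 hit  d=D]
5: W B2 -> L0 miss wb->B0  d=D]
6: W B4 -> L0 miss wb->B2  d=D]
7: R B3 -> L1 miss  d=-]
8: R B3 -> L1 hit  d=-]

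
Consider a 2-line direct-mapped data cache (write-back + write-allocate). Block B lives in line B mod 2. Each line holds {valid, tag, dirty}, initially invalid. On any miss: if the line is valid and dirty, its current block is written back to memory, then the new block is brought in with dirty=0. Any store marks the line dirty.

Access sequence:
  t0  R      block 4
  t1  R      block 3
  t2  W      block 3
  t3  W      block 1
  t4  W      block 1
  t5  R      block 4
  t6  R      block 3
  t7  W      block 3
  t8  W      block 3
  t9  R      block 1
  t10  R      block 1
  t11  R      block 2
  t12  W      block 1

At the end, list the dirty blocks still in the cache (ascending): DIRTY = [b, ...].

  0 | R B4 → L0 miss [-]
  1 | R B3 → L1 miss [-]
  2 | W B3 → L1 hit [D]
  3 | W B1 → L1 miss wb→B3 [D]
  4 | W B1 → L1 hit [D]
  5 | R B4 → L0 hit [-]
  6 | R B3 → L1 miss wb→B1 [-]
  7 | W B3 → L1 hit [D]
  8 | W B3 → L1 hit [D]
  9 | R B1 → L1 miss wb→B3 [-]
  10 | R B1 → L1 hit [-]
  11 | R B2 → L0 miss [-]
  12 | W B1 → L1 hit [D]

DIRTY = [1]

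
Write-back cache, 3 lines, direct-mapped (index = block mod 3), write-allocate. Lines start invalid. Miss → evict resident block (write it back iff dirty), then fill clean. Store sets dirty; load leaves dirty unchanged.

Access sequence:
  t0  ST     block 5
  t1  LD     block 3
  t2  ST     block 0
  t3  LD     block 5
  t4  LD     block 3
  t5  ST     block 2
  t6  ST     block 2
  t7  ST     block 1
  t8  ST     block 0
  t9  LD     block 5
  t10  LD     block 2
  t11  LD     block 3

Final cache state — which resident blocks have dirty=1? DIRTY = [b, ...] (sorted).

DIRTY = [1]

  0 | W B5 → L2 miss [D]
  1 | R B3 → L0 miss [-]
  2 | W B0 → L0 miss [D]
  3 | R B5 → L2 hit [D]
  4 | R B3 → L0 miss wb→B0 [-]
  5 | W B2 → L2 miss wb→B5 [D]
  6 | W B2 → L2 hit [D]
  7 | W B1 → L1 miss [D]
  8 | W B0 → L0 miss [D]
  9 | R B5 → L2 miss wb→B2 [-]
  10 | R B2 → L2 miss [-]
  11 | R B3 → L0 miss wb→B0 [-]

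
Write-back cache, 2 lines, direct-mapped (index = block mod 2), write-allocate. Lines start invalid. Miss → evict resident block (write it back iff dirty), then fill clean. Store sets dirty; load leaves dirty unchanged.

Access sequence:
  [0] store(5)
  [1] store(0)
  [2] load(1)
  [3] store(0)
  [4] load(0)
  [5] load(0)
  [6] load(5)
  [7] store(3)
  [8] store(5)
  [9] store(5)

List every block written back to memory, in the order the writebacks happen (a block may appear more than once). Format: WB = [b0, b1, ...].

WB = [5, 3]

  0 | W B5 → L1 miss [D]
  1 | W B0 → L0 miss [D]
  2 | R B1 → L1 miss wb→B5 [-]
  3 | W B0 → L0 hit [D]
  4 | R B0 → L0 hit [D]
  5 | R B0 → L0 hit [D]
  6 | R B5 → L1 miss [-]
  7 | W B3 → L1 miss [D]
  8 | W B5 → L1 miss wb→B3 [D]
  9 | W B5 → L1 hit [D]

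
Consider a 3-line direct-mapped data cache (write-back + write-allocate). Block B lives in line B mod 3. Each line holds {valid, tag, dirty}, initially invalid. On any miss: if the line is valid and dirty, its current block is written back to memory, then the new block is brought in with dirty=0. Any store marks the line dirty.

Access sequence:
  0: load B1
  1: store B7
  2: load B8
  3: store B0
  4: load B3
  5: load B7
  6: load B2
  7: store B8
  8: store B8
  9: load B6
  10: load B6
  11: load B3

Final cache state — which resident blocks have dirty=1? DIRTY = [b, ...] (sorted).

0: R B1 -> L1 miss  d=-]
1: W B7 -> L1 miss  d=D]
2: R B8 -> L2 miss  d=-]
3: W B0 -> L0 miss  d=D]
4: R B3 -> L0 miss wb->B0  d=-]
5: R B7 -> L1 hit  d=D]
6: R B2 -> L2 miss  d=-]
7: W B8 -> L2 miss  d=D]
8: W B8 -> L2 hit  d=D]
9: R B6 -> L0 miss  d=-]
10: R B6 -> L0 hit  d=-]
11: R B3 -> L0 miss  d=-]

DIRTY = [7, 8]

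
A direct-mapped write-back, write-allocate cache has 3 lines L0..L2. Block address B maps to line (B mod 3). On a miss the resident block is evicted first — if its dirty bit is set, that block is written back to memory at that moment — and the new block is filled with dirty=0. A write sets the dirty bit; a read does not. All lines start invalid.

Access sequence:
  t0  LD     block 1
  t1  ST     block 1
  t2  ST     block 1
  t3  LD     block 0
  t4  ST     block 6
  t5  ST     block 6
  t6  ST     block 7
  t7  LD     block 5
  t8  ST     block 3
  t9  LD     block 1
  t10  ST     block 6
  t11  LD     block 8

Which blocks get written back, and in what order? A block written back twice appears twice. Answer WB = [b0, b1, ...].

WB = [1, 6, 7, 3]

0: R B1 -> L1 miss  d=-]
1: W B1 -> L1 hit  d=D]
2: W B1 -> L1 hit  d=D]
3: R B0 -> L0 miss  d=-]
4: W B6 -> L0 miss  d=D]
5: W B6 -> L0 hit  d=D]
6: W B7 -> L1 miss wb->B1  d=D]
7: R B5 -> L2 miss  d=-]
8: W B3 -> L0 miss wb->B6  d=D]
9: R B1 -> L1 miss wb->B7  d=-]
10: W B6 -> L0 miss wb->B3  d=D]
11: R B8 -> L2 miss  d=-]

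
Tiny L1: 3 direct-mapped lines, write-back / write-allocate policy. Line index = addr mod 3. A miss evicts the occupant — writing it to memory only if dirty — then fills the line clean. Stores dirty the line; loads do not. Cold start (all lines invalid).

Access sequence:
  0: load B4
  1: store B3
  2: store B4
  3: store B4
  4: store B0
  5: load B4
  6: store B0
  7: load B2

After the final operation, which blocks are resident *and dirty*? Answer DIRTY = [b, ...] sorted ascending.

DIRTY = [0, 4]

0: R B4 -> L1 miss  d=-]
1: W B3 -> L0 miss  d=D]
2: W B4 -> L1 hit  d=D]
3: W B4 -> L1 hit  d=D]
4: W B0 -> L0 miss wb->B3  d=D]
5: R B4 -> L1 hit  d=D]
6: W B0 -> L0 hit  d=D]
7: R B2 -> L2 miss  d=-]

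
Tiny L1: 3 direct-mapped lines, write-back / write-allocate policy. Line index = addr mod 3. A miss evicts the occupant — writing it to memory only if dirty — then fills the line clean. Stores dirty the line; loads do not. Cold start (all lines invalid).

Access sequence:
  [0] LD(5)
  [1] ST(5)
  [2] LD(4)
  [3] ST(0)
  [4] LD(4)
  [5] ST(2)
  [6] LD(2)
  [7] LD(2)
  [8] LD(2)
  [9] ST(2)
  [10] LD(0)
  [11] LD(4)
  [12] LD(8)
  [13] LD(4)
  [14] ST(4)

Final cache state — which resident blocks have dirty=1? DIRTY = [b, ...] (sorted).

0: R B5 → L2 miss [-]
1: W B5 → L2 hit [D]
2: R B4 → L1 miss [-]
3: W B0 → L0 miss [D]
4: R B4 → L1 hit [-]
5: W B2 → L2 miss wb→B5 [D]
6: R B2 → L2 hit [D]
7: R B2 → L2 hit [D]
8: R B2 → L2 hit [D]
9: W B2 → L2 hit [D]
10: R B0 → L0 hit [D]
11: R B4 → L1 hit [-]
12: R B8 → L2 miss wb→B2 [-]
13: R B4 → L1 hit [-]
14: W B4 → L1 hit [D]

DIRTY = [0, 4]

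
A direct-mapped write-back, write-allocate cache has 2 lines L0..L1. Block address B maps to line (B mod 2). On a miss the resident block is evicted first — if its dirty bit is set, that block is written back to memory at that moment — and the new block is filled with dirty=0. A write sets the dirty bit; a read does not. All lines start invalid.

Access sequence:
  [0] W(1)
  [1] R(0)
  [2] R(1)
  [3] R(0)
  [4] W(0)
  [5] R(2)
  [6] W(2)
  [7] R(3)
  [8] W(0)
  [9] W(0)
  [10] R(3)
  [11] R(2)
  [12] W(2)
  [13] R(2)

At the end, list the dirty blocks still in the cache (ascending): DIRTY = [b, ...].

0: W B1 → L1 miss [D]
1: R B0 → L0 miss [-]
2: R B1 → L1 hit [D]
3: R B0 → L0 hit [-]
4: W B0 → L0 hit [D]
5: R B2 → L0 miss wb→B0 [-]
6: W B2 → L0 hit [D]
7: R B3 → L1 miss wb→B1 [-]
8: W B0 → L0 miss wb→B2 [D]
9: W B0 → L0 hit [D]
10: R B3 → L1 hit [-]
11: R B2 → L0 miss wb→B0 [-]
12: W B2 → L0 hit [D]
13: R B2 → L0 hit [D]

DIRTY = [2]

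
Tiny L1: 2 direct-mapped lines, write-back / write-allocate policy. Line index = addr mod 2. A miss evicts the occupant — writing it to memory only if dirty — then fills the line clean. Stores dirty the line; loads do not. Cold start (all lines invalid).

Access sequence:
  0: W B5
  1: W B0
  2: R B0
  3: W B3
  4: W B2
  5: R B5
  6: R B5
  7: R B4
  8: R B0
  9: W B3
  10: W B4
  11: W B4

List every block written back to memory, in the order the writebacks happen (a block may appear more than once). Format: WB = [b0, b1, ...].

WB = [5, 0, 3, 2]

0: W B5 -> L1 miss  d=D]
1: W B0 -> L0 miss  d=D]
2: R B0 -> L0 hit  d=D]
3: W B3 -> L1 miss wb->B5  d=D]
4: W B2 -> L0 miss wb->B0  d=D]
5: R B5 -> L1 miss wb->B3  d=-]
6: R B5 -> L1 hit  d=-]
7: R B4 -> L0 miss wb->B2  d=-]
8: R B0 -> L0 miss  d=-]
9: W B3 -> L1 miss  d=D]
10: W B4 -> L0 miss  d=D]
11: W B4 -> L0 hit  d=D]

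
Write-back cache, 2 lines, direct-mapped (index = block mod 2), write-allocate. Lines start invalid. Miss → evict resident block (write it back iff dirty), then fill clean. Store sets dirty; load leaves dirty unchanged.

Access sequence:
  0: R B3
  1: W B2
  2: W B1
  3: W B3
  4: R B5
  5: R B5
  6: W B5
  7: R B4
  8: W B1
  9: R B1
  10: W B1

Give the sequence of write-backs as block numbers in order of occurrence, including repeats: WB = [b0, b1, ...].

WB = [1, 3, 2, 5]

0: R B3 -> L1 miss  d=-]
1: W B2 -> L0 miss  d=D]
2: W B1 -> L1 miss  d=D]
3: W B3 -> L1 miss wb->B1  d=D]
4: R B5 -> L1 miss wb->B3  d=-]
5: R B5 -> L1 hit  d=-]
6: W B5 -> L1 hit  d=D]
7: R B4 -> L0 miss wb->B2  d=-]
8: W B1 -> L1 miss wb->B5  d=D]
9: R B1 -> L1 hit  d=D]
10: W B1 -> L1 hit  d=D]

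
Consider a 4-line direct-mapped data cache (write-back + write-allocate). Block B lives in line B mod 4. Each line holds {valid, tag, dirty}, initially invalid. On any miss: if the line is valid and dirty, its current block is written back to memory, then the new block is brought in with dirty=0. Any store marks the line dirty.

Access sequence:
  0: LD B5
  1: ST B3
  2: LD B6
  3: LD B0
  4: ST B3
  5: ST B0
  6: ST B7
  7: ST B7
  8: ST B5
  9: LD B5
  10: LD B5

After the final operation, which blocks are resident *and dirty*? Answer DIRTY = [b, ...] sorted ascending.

0: R B5 → L1 miss [-]
1: W B3 → L3 miss [D]
2: R B6 → L2 miss [-]
3: R B0 → L0 miss [-]
4: W B3 → L3 hit [D]
5: W B0 → L0 hit [D]
6: W B7 → L3 miss wb→B3 [D]
7: W B7 → L3 hit [D]
8: W B5 → L1 hit [D]
9: R B5 → L1 hit [D]
10: R B5 → L1 hit [D]

DIRTY = [0, 5, 7]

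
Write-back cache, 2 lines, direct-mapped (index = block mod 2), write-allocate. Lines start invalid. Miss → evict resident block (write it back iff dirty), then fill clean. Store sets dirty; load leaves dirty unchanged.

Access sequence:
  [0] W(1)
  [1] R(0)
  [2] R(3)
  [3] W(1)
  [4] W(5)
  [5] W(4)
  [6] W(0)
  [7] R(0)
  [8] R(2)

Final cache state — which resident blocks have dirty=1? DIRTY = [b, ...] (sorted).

  0 | W B1 → L1 miss [D]
  1 | R B0 → L0 miss [-]
  2 | R B3 → L1 miss wb→B1 [-]
  3 | W B1 → L1 miss [D]
  4 | W B5 → L1 miss wb→B1 [D]
  5 | W B4 → L0 miss [D]
  6 | W B0 → L0 miss wb→B4 [D]
  7 | R B0 → L0 hit [D]
  8 | R B2 → L0 miss wb→B0 [-]

DIRTY = [5]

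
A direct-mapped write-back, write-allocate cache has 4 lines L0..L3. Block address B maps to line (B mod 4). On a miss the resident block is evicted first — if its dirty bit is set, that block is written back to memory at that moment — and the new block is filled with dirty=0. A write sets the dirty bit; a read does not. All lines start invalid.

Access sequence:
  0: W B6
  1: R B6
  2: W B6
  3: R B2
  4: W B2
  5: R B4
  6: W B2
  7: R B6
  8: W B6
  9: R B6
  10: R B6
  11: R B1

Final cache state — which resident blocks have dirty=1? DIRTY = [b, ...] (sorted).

  0 | W B6 → L2 miss [D]
  1 | R B6 → L2 hit [D]
  2 | W B6 → L2 hit [D]
  3 | R B2 → L2 miss wb→B6 [-]
  4 | W B2 → L2 hit [D]
  5 | R B4 → L0 miss [-]
  6 | W B2 → L2 hit [D]
  7 | R B6 → L2 miss wb→B2 [-]
  8 | W B6 → L2 hit [D]
  9 | R B6 → L2 hit [D]
  10 | R B6 → L2 hit [D]
  11 | R B1 → L1 miss [-]

DIRTY = [6]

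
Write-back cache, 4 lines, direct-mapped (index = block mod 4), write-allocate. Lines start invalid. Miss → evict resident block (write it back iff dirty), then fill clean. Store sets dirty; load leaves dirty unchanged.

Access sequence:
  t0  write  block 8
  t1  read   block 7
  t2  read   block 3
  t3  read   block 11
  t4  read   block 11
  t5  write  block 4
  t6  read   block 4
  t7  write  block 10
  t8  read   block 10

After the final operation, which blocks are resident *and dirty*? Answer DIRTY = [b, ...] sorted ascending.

0: W B8 → L0 miss [D]
1: R B7 → L3 miss [-]
2: R B3 → L3 miss [-]
3: R B11 → L3 miss [-]
4: R B11 → L3 hit [-]
5: W B4 → L0 miss wb→B8 [D]
6: R B4 → L0 hit [D]
7: W B10 → L2 miss [D]
8: R B10 → L2 hit [D]

DIRTY = [4, 10]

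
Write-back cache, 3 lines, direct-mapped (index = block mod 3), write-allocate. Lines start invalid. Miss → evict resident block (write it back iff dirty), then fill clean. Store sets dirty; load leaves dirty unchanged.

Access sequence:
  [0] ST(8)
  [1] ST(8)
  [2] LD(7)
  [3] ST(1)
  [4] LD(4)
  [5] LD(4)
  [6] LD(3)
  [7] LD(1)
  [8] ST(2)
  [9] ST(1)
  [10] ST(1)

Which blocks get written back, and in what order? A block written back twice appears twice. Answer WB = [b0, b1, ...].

0: W B8 → L2 miss [D]
1: W B8 → L2 hit [D]
2: R B7 → L1 miss [-]
3: W B1 → L1 miss [D]
4: R B4 → L1 miss wb→B1 [-]
5: R B4 → L1 hit [-]
6: R B3 → L0 miss [-]
7: R B1 → L1 miss [-]
8: W B2 → L2 miss wb→B8 [D]
9: W B1 → L1 hit [D]
10: W B1 → L1 hit [D]

WB = [1, 8]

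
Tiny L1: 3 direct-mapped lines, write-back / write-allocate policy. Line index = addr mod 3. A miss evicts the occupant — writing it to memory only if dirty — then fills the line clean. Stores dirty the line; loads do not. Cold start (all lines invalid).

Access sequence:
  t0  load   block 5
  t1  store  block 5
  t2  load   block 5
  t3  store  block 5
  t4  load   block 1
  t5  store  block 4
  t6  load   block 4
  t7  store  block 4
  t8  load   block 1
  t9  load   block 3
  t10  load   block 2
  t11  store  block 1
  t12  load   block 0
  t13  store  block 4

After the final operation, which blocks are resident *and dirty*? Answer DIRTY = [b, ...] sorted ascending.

DIRTY = [4]

  0 | R B5 → L2 miss [-]
  1 | W B5 → L2 hit [D]
  2 | R B5 → L2 hit [D]
  3 | W B5 → L2 hit [D]
  4 | R B1 → L1 miss [-]
  5 | W B4 → L1 miss [D]
  6 | R B4 → L1 hit [D]
  7 | W B4 → L1 hit [D]
  8 | R B1 → L1 miss wb→B4 [-]
  9 | R B3 → L0 miss [-]
  10 | R B2 → L2 miss wb→B5 [-]
  11 | W B1 → L1 hit [D]
  12 | R B0 → L0 miss [-]
  13 | W B4 → L1 miss wb→B1 [D]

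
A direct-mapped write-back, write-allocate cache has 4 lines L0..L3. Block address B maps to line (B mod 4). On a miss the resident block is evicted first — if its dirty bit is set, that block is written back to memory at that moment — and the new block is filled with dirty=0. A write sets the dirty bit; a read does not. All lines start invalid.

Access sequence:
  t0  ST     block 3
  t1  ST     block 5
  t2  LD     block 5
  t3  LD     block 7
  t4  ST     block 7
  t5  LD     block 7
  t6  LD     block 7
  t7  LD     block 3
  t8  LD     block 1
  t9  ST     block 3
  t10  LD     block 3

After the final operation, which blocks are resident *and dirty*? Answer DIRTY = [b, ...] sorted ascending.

0: W B3 -> L3 miss  d=D]
1: W B5 -> L1 miss  d=D]
2: R B5 -> L1 hit  d=D]
3: R B7 -> L3 miss wb->B3  d=-]
4: W B7 -> L3 hit  d=D]
5: R B7 -> L3 hit  d=D]
6: R B7 -> L3 hit  d=D]
7: R B3 -> L3 miss wb->B7  d=-]
8: R B1 -> L1 miss wb->B5  d=-]
9: W B3 -> L3 hit  d=D]
10: R B3 -> L3 hit  d=D]

DIRTY = [3]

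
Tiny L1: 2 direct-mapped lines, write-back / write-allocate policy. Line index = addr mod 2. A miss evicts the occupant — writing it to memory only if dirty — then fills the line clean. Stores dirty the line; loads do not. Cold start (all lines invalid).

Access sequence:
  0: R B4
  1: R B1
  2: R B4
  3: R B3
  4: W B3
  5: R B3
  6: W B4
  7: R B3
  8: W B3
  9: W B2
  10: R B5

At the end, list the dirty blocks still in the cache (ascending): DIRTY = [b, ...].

  0 | R B4 → L0 miss [-]
  1 | R B1 → L1 miss [-]
  2 | R B4 → L0 hit [-]
  3 | R B3 → L1 miss [-]
  4 | W B3 → L1 hit [D]
  5 | R B3 → L1 hit [D]
  6 | W B4 → L0 hit [D]
  7 | R B3 → L1 hit [D]
  8 | W B3 → L1 hit [D]
  9 | W B2 → L0 miss wb→B4 [D]
  10 | R B5 → L1 miss wb→B3 [-]

DIRTY = [2]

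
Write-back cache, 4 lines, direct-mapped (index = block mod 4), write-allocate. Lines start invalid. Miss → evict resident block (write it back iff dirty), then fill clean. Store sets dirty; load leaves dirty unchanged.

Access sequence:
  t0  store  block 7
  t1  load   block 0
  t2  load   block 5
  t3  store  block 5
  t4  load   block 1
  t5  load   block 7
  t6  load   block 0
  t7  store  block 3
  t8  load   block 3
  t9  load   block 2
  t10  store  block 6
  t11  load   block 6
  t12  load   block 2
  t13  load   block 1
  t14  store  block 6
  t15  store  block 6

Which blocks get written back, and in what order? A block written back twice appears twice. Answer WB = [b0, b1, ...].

WB = [5, 7, 6]

0: W B7 -> L3 miss  d=D]
1: R B0 -> L0 miss  d=-]
2: R B5 -> L1 miss  d=-]
3: W B5 -> L1 hit  d=D]
4: R B1 -> L1 miss wb->B5  d=-]
5: R B7 -> L3 hit  d=D]
6: R B0 -> L0 hit  d=-]
7: W B3 -> L3 miss wb->B7  d=D]
8: R B3 -> L3 hit  d=D]
9: R B2 -> L2 miss  d=-]
10: W B6 -> L2 miss  d=D]
11: R B6 -> L2 hit  d=D]
12: R B2 -> L2 miss wb->B6  d=-]
13: R B1 -> L1 hit  d=-]
14: W B6 -> L2 miss  d=D]
15: W B6 -> L2 hit  d=D]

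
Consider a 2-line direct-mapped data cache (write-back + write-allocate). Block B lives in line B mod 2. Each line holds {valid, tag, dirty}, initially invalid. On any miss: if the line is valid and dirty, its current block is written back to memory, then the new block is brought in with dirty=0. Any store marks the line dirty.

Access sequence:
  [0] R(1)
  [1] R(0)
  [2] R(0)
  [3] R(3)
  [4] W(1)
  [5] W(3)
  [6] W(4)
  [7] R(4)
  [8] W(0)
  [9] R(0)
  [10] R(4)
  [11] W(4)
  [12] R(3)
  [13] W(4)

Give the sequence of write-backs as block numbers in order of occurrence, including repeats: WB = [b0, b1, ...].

0: R B1 -> L1 miss  d=-]
1: R B0 -> L0 miss  d=-]
2: R B0 -> L0 hit  d=-]
3: R B3 -> L1 miss  d=-]
4: W B1 -> L1 miss  d=D]
5: W B3 -> L1 miss wb->B1  d=D]
6: W B4 -> L0 miss  d=D]
7: R B4 -> L0 hit  d=D]
8: W B0 -> L0 miss wb->B4  d=D]
9: R B0 -> L0 hit  d=D]
10: R B4 -> L0 miss wb->B0  d=-]
11: W B4 -> L0 hit  d=D]
12: R B3 -> L1 hit  d=D]
13: W B4 -> L0 hit  d=D]

WB = [1, 4, 0]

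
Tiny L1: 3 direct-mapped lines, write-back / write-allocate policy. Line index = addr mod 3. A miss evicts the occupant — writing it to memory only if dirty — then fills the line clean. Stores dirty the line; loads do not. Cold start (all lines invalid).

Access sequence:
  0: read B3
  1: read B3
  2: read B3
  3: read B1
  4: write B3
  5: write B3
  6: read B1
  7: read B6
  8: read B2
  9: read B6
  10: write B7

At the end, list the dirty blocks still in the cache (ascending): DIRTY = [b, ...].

0: R B3 -> L0 miss  d=-]
1: R B3 -> L0 hit  d=-]
2: R B3 -> L0 hit  d=-]
3: R B1 -> L1 miss  d=-]
4: W B3 -> L0 hit  d=D]
5: W B3 -> L0 hit  d=D]
6: R B1 -> L1 hit  d=-]
7: R B6 -> L0 miss wb->B3  d=-]
8: R B2 -> L2 miss  d=-]
9: R B6 -> L0 hit  d=-]
10: W B7 -> L1 miss  d=D]

DIRTY = [7]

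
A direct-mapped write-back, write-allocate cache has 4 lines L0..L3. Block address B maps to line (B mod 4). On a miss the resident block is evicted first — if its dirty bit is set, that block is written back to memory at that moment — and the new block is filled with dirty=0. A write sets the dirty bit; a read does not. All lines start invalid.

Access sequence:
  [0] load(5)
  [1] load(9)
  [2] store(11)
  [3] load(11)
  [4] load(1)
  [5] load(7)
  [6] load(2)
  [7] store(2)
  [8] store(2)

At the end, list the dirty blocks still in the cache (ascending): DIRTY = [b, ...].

  0 | R B5 → L1 miss [-]
  1 | R B9 → L1 miss [-]
  2 | W B11 → L3 miss [D]
  3 | R B11 → L3 hit [D]
  4 | R B1 → L1 miss [-]
  5 | R B7 → L3 miss wb→B11 [-]
  6 | R B2 → L2 miss [-]
  7 | W B2 → L2 hit [D]
  8 | W B2 → L2 hit [D]

DIRTY = [2]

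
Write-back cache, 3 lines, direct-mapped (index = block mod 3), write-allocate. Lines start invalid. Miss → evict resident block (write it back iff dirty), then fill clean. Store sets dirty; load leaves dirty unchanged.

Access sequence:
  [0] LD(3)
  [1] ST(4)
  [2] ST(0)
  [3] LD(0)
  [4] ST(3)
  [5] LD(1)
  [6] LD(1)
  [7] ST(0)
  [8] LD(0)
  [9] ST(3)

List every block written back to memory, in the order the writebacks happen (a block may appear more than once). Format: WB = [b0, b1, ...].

  0 | R B3 → L0 miss [-]
  1 | W B4 → L1 miss [D]
  2 | W B0 → L0 miss [D]
  3 | R B0 → L0 hit [D]
  4 | W B3 → L0 miss wb→B0 [D]
  5 | R B1 → L1 miss wb→B4 [-]
  6 | R B1 → L1 hit [-]
  7 | W B0 → L0 miss wb→B3 [D]
  8 | R B0 → L0 hit [D]
  9 | W B3 → L0 miss wb→B0 [D]

WB = [0, 4, 3, 0]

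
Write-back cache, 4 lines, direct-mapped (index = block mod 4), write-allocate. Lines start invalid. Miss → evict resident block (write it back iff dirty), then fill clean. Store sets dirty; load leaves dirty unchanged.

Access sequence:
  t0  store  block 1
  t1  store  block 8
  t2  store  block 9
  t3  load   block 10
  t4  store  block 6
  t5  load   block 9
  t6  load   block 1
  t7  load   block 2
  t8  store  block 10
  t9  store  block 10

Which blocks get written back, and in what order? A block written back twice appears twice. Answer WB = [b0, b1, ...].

WB = [1, 9, 6]

0: W B1 -> L1 miss  d=D]
1: W B8 -> L0 miss  d=D]
2: W B9 -> L1 miss wb->B1  d=D]
3: R B10 -> L2 miss  d=-]
4: W B6 -> L2 miss  d=D]
5: R B9 -> L1 hit  d=D]
6: R B1 -> L1 miss wb->B9  d=-]
7: R B2 -> L2 miss wb->B6  d=-]
8: W B10 -> L2 miss  d=D]
9: W B10 -> L2 hit  d=D]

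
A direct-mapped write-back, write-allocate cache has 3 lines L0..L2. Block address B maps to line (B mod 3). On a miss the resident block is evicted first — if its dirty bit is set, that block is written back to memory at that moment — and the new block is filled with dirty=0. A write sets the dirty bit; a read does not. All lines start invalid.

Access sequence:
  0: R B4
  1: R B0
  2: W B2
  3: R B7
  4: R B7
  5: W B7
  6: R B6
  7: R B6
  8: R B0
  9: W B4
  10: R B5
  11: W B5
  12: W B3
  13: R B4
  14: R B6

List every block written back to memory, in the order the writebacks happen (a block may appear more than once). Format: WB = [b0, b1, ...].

WB = [7, 2, 3]

  0 | R B4 → L1 miss [-]
  1 | R B0 → L0 miss [-]
  2 | W B2 → L2 miss [D]
  3 | R B7 → L1 miss [-]
  4 | R B7 → L1 hit [-]
  5 | W B7 → L1 hit [D]
  6 | R B6 → L0 miss [-]
  7 | R B6 → L0 hit [-]
  8 | R B0 → L0 miss [-]
  9 | W B4 → L1 miss wb→B7 [D]
  10 | R B5 → L2 miss wb→B2 [-]
  11 | W B5 → L2 hit [D]
  12 | W B3 → L0 miss [D]
  13 | R B4 → L1 hit [D]
  14 | R B6 → L0 miss wb→B3 [-]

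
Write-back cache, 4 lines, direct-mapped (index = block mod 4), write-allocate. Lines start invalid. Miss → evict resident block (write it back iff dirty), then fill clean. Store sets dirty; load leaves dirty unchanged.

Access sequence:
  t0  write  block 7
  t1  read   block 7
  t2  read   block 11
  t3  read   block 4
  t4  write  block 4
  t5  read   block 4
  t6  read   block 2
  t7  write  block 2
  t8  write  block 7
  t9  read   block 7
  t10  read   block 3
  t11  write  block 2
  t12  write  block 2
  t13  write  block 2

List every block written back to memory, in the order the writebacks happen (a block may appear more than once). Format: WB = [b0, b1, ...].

WB = [7, 7]

0: W B7 -> L3 miss  d=D]
1: R B7 -> L3 hit  d=D]
2: R B11 -> L3 miss wb->B7  d=-]
3: R B4 -> L0 miss  d=-]
4: W B4 -> L0 hit  d=D]
5: R B4 -> L0 hit  d=D]
6: R B2 -> L2 miss  d=-]
7: W B2 -> L2 hit  d=D]
8: W B7 -> L3 miss  d=D]
9: R B7 -> L3 hit  d=D]
10: R B3 -> L3 miss wb->B7  d=-]
11: W B2 -> L2 hit  d=D]
12: W B2 -> L2 hit  d=D]
13: W B2 -> L2 hit  d=D]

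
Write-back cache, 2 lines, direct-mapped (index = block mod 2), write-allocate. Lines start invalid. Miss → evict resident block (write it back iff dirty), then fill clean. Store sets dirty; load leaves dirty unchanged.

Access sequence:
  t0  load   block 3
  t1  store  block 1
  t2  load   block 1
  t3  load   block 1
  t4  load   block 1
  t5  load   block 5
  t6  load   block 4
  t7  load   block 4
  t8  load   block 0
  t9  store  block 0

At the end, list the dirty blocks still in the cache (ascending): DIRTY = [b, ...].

DIRTY = [0]

  0 | R B3 → L1 miss [-]
  1 | W B1 → L1 miss [D]
  2 | R B1 → L1 hit [D]
  3 | R B1 → L1 hit [D]
  4 | R B1 → L1 hit [D]
  5 | R B5 → L1 miss wb→B1 [-]
  6 | R B4 → L0 miss [-]
  7 | R B4 → L0 hit [-]
  8 | R B0 → L0 miss [-]
  9 | W B0 → L0 hit [D]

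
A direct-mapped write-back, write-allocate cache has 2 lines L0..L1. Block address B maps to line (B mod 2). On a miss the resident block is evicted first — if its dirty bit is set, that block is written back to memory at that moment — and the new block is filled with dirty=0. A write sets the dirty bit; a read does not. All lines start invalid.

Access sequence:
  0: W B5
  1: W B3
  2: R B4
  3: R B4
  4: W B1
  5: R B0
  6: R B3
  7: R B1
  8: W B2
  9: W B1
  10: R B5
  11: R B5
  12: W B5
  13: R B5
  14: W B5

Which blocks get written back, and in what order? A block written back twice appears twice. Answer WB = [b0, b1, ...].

0: W B5 → L1 miss [D]
1: W B3 → L1 miss wb→B5 [D]
2: R B4 → L0 miss [-]
3: R B4 → L0 hit [-]
4: W B1 → L1 miss wb→B3 [D]
5: R B0 → L0 miss [-]
6: R B3 → L1 miss wb→B1 [-]
7: R B1 → L1 miss [-]
8: W B2 → L0 miss [D]
9: W B1 → L1 hit [D]
10: R B5 → L1 miss wb→B1 [-]
11: R B5 → L1 hit [-]
12: W B5 → L1 hit [D]
13: R B5 → L1 hit [D]
14: W B5 → L1 hit [D]

WB = [5, 3, 1, 1]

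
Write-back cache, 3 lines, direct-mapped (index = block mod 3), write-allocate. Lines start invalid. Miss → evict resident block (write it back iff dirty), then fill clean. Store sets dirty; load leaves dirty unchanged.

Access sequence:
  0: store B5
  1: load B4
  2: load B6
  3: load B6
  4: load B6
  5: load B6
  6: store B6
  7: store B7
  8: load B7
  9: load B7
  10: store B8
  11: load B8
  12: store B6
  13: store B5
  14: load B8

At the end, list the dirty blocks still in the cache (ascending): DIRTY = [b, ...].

0: W B5 -> L2 miss  d=D]
1: R B4 -> L1 miss  d=-]
2: R B6 -> L0 miss  d=-]
3: R B6 -> L0 hit  d=-]
4: R B6 -> L0 hit  d=-]
5: R B6 -> L0 hit  d=-]
6: W B6 -> L0 hit  d=D]
7: W B7 -> L1 miss  d=D]
8: R B7 -> L1 hit  d=D]
9: R B7 -> L1 hit  d=D]
10: W B8 -> L2 miss wb->B5  d=D]
11: R B8 -> L2 hit  d=D]
12: W B6 -> L0 hit  d=D]
13: W B5 -> L2 miss wb->B8  d=D]
14: R B8 -> L2 miss wb->B5  d=-]

DIRTY = [6, 7]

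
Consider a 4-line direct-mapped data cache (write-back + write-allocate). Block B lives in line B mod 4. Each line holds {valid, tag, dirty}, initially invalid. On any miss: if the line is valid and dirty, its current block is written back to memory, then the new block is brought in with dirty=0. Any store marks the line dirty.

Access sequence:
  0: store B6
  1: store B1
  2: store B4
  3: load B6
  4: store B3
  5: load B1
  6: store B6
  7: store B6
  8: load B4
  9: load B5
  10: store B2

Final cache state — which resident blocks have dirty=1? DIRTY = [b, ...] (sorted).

DIRTY = [2, 3, 4]

0: W B6 -> L2 miss  d=D]
1: W B1 -> L1 miss  d=D]
2: W B4 -> L0 miss  d=D]
3: R B6 -> L2 hit  d=D]
4: W B3 -> L3 miss  d=D]
5: R B1 -> L1 hit  d=D]
6: W B6 -> L2 hit  d=D]
7: W B6 -> L2 hit  d=D]
8: R B4 -> L0 hit  d=D]
9: R B5 -> L1 miss wb->B1  d=-]
10: W B2 -> L2 miss wb->B6  d=D]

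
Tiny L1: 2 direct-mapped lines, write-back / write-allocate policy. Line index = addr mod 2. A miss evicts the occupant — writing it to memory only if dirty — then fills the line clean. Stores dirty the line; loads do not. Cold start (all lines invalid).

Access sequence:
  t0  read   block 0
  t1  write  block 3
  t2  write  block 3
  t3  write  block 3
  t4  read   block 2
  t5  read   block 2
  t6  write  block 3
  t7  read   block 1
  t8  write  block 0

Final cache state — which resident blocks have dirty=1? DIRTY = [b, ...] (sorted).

DIRTY = [0]

0: R B0 -> L0 miss  d=-]
1: W B3 -> L1 miss  d=D]
2: W B3 -> L1 hit  d=D]
3: W B3 -> L1 hit  d=D]
4: R B2 -> L0 miss  d=-]
5: R B2 -> L0 hit  d=-]
6: W B3 -> L1 hit  d=D]
7: R B1 -> L1 miss wb->B3  d=-]
8: W B0 -> L0 miss  d=D]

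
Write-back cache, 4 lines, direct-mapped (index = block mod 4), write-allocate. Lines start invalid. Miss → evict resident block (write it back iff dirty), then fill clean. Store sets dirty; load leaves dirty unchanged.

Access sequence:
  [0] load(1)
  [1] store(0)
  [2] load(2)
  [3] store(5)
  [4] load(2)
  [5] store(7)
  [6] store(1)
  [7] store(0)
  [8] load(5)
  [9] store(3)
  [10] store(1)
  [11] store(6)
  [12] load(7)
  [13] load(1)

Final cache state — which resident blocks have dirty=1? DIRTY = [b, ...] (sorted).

DIRTY = [0, 1, 6]

0: R B1 → L1 miss [-]
1: W B0 → L0 miss [D]
2: R B2 → L2 miss [-]
3: W B5 → L1 miss [D]
4: R B2 → L2 hit [-]
5: W B7 → L3 miss [D]
6: W B1 → L1 miss wb→B5 [D]
7: W B0 → L0 hit [D]
8: R B5 → L1 miss wb→B1 [-]
9: W B3 → L3 miss wb→B7 [D]
10: W B1 → L1 miss [D]
11: W B6 → L2 miss [D]
12: R B7 → L3 miss wb→B3 [-]
13: R B1 → L1 hit [D]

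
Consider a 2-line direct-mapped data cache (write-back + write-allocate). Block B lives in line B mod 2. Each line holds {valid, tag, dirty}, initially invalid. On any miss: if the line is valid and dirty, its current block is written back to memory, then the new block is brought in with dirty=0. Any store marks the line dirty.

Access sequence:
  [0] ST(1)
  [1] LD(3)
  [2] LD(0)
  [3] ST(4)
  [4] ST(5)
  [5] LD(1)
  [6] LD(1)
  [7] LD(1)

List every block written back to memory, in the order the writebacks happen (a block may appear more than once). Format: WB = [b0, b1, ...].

WB = [1, 5]

  0 | W B1 → L1 miss [D]
  1 | R B3 → L1 miss wb→B1 [-]
  2 | R B0 → L0 miss [-]
  3 | W B4 → L0 miss [D]
  4 | W B5 → L1 miss [D]
  5 | R B1 → L1 miss wb→B5 [-]
  6 | R B1 → L1 hit [-]
  7 | R B1 → L1 hit [-]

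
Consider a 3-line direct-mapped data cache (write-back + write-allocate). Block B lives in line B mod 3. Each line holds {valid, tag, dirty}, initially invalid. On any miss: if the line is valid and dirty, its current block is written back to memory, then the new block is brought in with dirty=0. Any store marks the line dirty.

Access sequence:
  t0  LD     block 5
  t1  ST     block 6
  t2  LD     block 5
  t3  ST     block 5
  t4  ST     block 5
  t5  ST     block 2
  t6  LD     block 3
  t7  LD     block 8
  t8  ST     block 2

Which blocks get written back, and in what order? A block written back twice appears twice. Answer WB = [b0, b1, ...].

0: R B5 → L2 miss [-]
1: W B6 → L0 miss [D]
2: R B5 → L2 hit [-]
3: W B5 → L2 hit [D]
4: W B5 → L2 hit [D]
5: W B2 → L2 miss wb→B5 [D]
6: R B3 → L0 miss wb→B6 [-]
7: R B8 → L2 miss wb→B2 [-]
8: W B2 → L2 miss [D]

WB = [5, 6, 2]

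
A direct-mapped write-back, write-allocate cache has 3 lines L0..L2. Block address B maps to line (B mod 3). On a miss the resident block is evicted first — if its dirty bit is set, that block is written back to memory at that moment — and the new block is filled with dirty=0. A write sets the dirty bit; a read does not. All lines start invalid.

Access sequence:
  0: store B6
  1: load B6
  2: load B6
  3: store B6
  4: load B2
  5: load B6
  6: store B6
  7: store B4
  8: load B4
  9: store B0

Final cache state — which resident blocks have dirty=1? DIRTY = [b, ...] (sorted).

0: W B6 -> L0 miss  d=D]
1: R B6 -> L0 hit  d=D]
2: R B6 -> L0 hit  d=D]
3: W B6 -> L0 hit  d=D]
4: R B2 -> L2 miss  d=-]
5: R B6 -> L0 hit  d=D]
6: W B6 -> L0 hit  d=D]
7: W B4 -> L1 miss  d=D]
8: R B4 -> L1 hit  d=D]
9: W B0 -> L0 miss wb->B6  d=D]

DIRTY = [0, 4]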